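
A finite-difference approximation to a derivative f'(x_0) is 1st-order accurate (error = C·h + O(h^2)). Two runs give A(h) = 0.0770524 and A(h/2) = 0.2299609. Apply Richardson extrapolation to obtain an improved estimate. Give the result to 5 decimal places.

0.38287

The leading error scales as h; refining by a factor of 2 reduces it by 2^1 = 2.
Extrapolated value = (2·A(h/2) − A(h)) / (2 − 1)
= (2·0.2299609 − 0.0770524) / 1
= 0.3828694 / 1 = 0.3828694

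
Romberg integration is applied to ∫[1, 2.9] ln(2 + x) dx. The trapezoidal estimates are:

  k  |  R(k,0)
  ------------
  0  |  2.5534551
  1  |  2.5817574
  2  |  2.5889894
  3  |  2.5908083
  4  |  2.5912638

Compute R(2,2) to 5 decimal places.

R(1,1) = 2.5817574 + (2.5817574 − 2.5534551)/3 = 2.5911915
R(2,1) = (4·2.5889894 − 2.5817574) / 3 = 2.5914001
R(2,2) = 2.5914001 + (2.5914001 − 2.5911915)/15 = 2.5914140
(Column j=1 coincides with Simpson's rule on the same nodes.)

2.59141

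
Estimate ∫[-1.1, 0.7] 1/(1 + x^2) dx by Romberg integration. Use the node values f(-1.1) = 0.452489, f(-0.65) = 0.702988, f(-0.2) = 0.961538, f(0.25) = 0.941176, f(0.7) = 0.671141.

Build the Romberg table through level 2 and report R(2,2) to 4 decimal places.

1.4403

R(0,0) (trapezoid, 1 panel, h=1.8000): 1.011267
R(1,0) (trapezoid, 2 panels, h=0.9000): 1.371018
R(2,0) (trapezoid, 4 panels, h=0.4500): 1.425383
R(1,1) = 1.371018 + (1.371018 − 1.011267)/3 = 1.490935
R(2,1) = 1.425383 + (1.425383 − 1.371018)/3 = 1.443505
R(2,2) = 1.443505 + (1.443505 − 1.490935)/15 = 1.440343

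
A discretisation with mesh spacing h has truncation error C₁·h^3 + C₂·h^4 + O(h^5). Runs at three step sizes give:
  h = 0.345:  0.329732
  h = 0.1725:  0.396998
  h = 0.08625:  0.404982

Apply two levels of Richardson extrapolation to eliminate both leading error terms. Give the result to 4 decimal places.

0.4061

First eliminate the h^3 term (factor 2^3 = 8):
  B₁ = (8·0.396998 − 0.329732)/7 = 0.406607
  B₂ = (8·0.404982 − 0.396998)/7 = 0.406123
Then eliminate the h^4 term (factor 2^4 = 16):
  (16·0.406123 − 0.406607)/15 = 0.406091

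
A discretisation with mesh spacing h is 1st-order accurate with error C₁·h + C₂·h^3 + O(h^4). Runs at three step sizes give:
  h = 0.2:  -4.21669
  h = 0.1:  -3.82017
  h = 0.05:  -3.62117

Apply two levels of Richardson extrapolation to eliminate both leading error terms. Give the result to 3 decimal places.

-3.422

First eliminate the h term (factor 2^1 = 2):
  B₁ = (2·(-3.82017) − (-4.21669))/1 = -3.42365
  B₂ = (2·(-3.62117) − (-3.82017))/1 = -3.42217
Then eliminate the h^3 term (factor 2^3 = 8):
  (8·(-3.42217) − (-3.42365))/7 = -3.42196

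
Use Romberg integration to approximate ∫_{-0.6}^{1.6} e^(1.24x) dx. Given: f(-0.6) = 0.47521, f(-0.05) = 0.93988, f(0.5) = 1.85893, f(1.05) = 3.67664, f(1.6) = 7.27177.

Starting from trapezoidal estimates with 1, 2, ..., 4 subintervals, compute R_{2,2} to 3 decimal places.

R_{0,0} (trapezoid, 1 panel, h=2.2000): 8.52168
R_{1,0} (trapezoid, 2 panels, h=1.1000): 6.30566
R_{2,0} (trapezoid, 4 panels, h=0.5500): 5.69192
R_{1,1} = 6.30566 + (6.30566 − 8.52168)/3 = 5.56699
R_{2,1} = 5.69192 + (5.69192 − 6.30566)/3 = 5.48734
R_{2,2} = 5.48734 + (5.48734 − 5.56699)/15 = 5.48203

5.482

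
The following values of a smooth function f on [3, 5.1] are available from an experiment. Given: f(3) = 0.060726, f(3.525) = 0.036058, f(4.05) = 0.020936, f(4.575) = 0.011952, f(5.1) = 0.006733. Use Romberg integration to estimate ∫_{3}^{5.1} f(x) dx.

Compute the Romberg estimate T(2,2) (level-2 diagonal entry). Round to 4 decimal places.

0.0527

T(0,0) (trapezoid, 1 panel, h=2.1000): 0.070832
T(1,0) (trapezoid, 2 panels, h=1.0500): 0.057399
T(2,0) (trapezoid, 4 panels, h=0.5250): 0.053905
T(1,1) = 0.057399 + (0.057399 − 0.070832)/3 = 0.052921
T(2,1) = 0.053905 + (0.053905 − 0.057399)/3 = 0.052740
T(2,2) = 0.052740 + (0.052740 − 0.052921)/15 = 0.052728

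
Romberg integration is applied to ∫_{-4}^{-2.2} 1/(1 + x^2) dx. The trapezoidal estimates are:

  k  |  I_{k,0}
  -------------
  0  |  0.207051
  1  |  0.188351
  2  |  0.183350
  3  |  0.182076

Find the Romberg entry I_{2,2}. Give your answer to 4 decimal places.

0.1817

I_{1,1} = 0.188351 + (0.188351 − 0.207051)/3 = 0.182118
I_{2,1} = 0.183350 + (0.183350 − 0.188351)/3 = 0.181683
I_{2,2} = 0.181683 + (0.181683 − 0.182118)/15 = 0.181654
(Column j=1 coincides with Simpson's rule on the same nodes.)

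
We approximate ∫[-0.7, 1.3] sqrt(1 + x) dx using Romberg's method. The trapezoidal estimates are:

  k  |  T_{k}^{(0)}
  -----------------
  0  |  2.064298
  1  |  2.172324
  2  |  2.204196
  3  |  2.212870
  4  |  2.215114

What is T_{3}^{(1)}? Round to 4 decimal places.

2.2158

T_{3}^{(1)} = (4·2.212870 − 2.204196) / 3 = 2.215761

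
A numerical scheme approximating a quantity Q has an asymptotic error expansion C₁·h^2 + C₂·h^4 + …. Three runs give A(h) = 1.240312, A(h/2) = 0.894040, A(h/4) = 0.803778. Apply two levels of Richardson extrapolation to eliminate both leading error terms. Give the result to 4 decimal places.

First eliminate the h^2 term (factor 2^2 = 4):
  B₁ = (4·0.894040 − 1.240312)/3 = 0.778616
  B₂ = (4·0.803778 − 0.894040)/3 = 0.773691
Then eliminate the h^4 term (factor 2^4 = 16):
  (16·0.773691 − 0.778616)/15 = 0.773363

0.7734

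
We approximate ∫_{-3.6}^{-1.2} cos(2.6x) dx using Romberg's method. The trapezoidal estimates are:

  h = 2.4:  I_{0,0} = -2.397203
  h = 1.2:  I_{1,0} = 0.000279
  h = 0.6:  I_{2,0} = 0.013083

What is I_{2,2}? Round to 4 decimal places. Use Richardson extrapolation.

-0.0348

Richardson extrapolation on the trapezoidal column (denominator 4−1=3):
I_{1,1} = 0.000279 + (0.000279 − (-2.397203))/3 = 0.799440
I_{2,1} = 0.013083 + (0.013083 − 0.000279)/3 = 0.017351
I_{2,2} = 0.017351 + (0.017351 − 0.799440)/15 = -0.034788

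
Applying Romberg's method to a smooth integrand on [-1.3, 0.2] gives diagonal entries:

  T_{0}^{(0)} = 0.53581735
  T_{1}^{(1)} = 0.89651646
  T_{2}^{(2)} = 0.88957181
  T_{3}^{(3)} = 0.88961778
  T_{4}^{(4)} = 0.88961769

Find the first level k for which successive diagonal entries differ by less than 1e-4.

k = 3

|T_{1}^{(1)} − T_{0}^{(0)}| = 0.36069911 ≥ 1e-4
|T_{2}^{(2)} − T_{1}^{(1)}| = 0.00694465 ≥ 1e-4
|T_{3}^{(3)} − T_{2}^{(2)}| = 0.00004597 < 1e-4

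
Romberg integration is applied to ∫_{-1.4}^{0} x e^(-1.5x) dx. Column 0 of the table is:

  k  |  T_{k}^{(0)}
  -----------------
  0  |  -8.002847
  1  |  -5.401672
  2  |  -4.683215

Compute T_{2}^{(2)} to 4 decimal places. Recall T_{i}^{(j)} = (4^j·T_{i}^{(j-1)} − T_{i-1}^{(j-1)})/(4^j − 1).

-4.4377

Richardson extrapolation on the trapezoidal column (denominator 4−1=3):
T_{1}^{(1)} = (4·(-5.401672) − (-8.002847)) / 3 = -4.534614
T_{2}^{(1)} = (4·(-4.683215) − (-5.401672)) / 3 = -4.443729
T_{2}^{(2)} = -4.443729 + (-4.443729 − (-4.534614))/15 = -4.437670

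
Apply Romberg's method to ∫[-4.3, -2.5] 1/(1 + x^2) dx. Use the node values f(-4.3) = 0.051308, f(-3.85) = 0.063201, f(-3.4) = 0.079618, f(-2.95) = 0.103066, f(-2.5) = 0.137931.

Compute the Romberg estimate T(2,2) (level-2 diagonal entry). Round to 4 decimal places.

0.1520

T(0,0) (trapezoid, 1 panel, h=1.8000): 0.170315
T(1,0) (trapezoid, 2 panels, h=0.9000): 0.156814
T(2,0) (trapezoid, 4 panels, h=0.4500): 0.153227
T(1,1) = 0.156814 + (0.156814 − 0.170315)/3 = 0.152314
T(2,1) = 0.153227 + (0.153227 − 0.156814)/3 = 0.152031
T(2,2) = 0.152031 + (0.152031 − 0.152314)/15 = 0.152012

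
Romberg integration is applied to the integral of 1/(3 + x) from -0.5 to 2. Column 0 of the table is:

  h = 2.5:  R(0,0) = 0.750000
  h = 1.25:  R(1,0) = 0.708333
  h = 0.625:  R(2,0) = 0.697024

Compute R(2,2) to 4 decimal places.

0.6932

R(1,1) = (4·0.708333 − 0.750000) / 3 = 0.694444
R(2,1) = (4·0.697024 − 0.708333) / 3 = 0.693254
R(2,2) = 0.693254 + (0.693254 − 0.694444)/15 = 0.693175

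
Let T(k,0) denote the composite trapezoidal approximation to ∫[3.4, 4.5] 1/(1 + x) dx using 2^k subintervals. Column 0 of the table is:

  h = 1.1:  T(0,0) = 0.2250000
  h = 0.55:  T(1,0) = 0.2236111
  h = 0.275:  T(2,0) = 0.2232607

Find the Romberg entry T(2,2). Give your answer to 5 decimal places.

0.22314

T(1,1) = 0.2236111 + (0.2236111 − 0.2250000)/3 = 0.2231481
T(2,1) = 0.2232607 + (0.2232607 − 0.2236111)/3 = 0.2231439
T(2,2) = 0.2231439 + (0.2231439 − 0.2231481)/15 = 0.2231436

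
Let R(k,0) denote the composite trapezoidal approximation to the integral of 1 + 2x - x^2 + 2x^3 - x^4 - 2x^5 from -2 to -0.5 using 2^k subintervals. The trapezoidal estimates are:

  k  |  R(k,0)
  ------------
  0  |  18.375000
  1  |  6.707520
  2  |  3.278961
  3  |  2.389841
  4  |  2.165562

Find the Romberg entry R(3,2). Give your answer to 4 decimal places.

Richardson extrapolation on the trapezoidal column (denominator 4−1=3):
R(2,1) = 3.278961 + (3.278961 − 6.707520)/3 = 2.136108
R(3,1) = (4·2.389841 − 3.278961) / 3 = 2.093468
R(3,2) = 2.093468 + (2.093468 − 2.136108)/15 = 2.090625

2.0906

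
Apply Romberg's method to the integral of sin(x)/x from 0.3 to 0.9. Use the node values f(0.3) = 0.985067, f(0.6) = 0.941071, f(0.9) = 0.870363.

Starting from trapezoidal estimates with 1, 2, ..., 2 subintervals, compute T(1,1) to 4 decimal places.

T(0,0) (trapezoid, 1 panel, h=0.6000): 0.556629
T(1,0) (trapezoid, 2 panels, h=0.3000): 0.560636
T(1,1) = 0.560636 + (0.560636 − 0.556629)/3 = 0.561972

0.5620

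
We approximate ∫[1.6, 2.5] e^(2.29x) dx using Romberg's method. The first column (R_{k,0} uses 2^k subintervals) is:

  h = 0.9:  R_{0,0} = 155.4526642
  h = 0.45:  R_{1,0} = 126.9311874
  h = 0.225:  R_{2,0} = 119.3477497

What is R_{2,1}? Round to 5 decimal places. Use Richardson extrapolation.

R_{2,1} = (4·119.3477497 − 126.9311874) / 3 = 116.8199371

116.81994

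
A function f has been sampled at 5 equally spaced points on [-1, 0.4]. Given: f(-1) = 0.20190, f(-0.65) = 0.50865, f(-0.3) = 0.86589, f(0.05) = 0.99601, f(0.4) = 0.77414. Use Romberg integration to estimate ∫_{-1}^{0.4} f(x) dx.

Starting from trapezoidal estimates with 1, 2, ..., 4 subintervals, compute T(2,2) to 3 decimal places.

1.017

T(0,0) (trapezoid, 1 panel, h=1.4000): 0.68323
T(1,0) (trapezoid, 2 panels, h=0.7000): 0.94774
T(2,0) (trapezoid, 4 panels, h=0.3500): 1.00050
T(1,1) = 0.94774 + (0.94774 − 0.68323)/3 = 1.03591
T(2,1) = 1.00050 + (1.00050 − 0.94774)/3 = 1.01809
T(2,2) = 1.01809 + (1.01809 − 1.03591)/15 = 1.01690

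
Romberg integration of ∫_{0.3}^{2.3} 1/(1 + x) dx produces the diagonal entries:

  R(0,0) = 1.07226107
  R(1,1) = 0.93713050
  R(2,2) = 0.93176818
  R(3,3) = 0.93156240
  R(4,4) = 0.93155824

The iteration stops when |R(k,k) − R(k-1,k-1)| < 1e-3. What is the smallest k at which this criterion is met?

|R(1,1) − R(0,0)| = 0.13513057 ≥ 1e-3
|R(2,2) − R(1,1)| = 0.00536232 ≥ 1e-3
|R(3,3) − R(2,2)| = 0.00020578 < 1e-3

k = 3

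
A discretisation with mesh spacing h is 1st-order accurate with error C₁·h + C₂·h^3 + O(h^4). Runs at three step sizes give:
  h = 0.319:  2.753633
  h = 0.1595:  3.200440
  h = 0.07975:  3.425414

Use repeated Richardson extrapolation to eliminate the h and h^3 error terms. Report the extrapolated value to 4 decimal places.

3.6508

First eliminate the h term (factor 2^1 = 2):
  B₁ = (2·3.200440 − 2.753633)/1 = 3.647247
  B₂ = (2·3.425414 − 3.200440)/1 = 3.650388
Then eliminate the h^3 term (factor 2^3 = 8):
  (8·3.650388 − 3.647247)/7 = 3.650837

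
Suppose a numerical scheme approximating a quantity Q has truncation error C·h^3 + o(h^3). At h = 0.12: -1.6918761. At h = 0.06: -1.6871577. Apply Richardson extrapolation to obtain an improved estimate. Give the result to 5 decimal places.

-1.68648

The leading error scales as h^3; refining by a factor of 2 reduces it by 2^3 = 8.
Extrapolated value = (8·A(h/2) − A(h)) / (8 − 1)
= (8·(-1.6871577) − (-1.6918761)) / 7
= -11.8053855 / 7 = -1.6864836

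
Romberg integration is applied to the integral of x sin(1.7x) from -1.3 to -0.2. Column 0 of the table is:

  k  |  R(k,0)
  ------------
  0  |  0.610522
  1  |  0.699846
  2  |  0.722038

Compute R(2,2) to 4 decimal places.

Richardson extrapolation on the trapezoidal column (denominator 4−1=3):
R(1,1) = 0.699846 + (0.699846 − 0.610522)/3 = 0.729621
R(2,1) = 0.722038 + (0.722038 − 0.699846)/3 = 0.729435
R(2,2) = (16·0.729435 − 0.729621) / 15 = 0.729423
(Column j=1 coincides with Simpson's rule on the same nodes.)

0.7294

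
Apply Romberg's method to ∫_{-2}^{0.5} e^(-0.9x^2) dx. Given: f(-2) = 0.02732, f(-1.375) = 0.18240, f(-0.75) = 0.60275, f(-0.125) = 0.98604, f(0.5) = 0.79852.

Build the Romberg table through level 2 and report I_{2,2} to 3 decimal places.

1.400

I_{0,0} (trapezoid, 1 panel, h=2.5000): 1.03230
I_{1,0} (trapezoid, 2 panels, h=1.2500): 1.26959
I_{2,0} (trapezoid, 4 panels, h=0.6250): 1.36507
I_{1,1} = 1.26959 + (1.26959 − 1.03230)/3 = 1.34869
I_{2,1} = 1.36507 + (1.36507 − 1.26959)/3 = 1.39690
I_{2,2} = 1.39690 + (1.39690 − 1.34869)/15 = 1.40011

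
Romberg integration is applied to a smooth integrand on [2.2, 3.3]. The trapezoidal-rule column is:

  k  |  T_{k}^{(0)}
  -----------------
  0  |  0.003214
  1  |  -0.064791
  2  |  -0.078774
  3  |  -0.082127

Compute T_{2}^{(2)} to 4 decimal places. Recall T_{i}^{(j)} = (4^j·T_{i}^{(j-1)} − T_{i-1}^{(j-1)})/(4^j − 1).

-0.0832

Richardson extrapolation on the trapezoidal column (denominator 4−1=3):
T_{1}^{(1)} = -0.064791 + (-0.064791 − 0.003214)/3 = -0.087459
T_{2}^{(1)} = -0.078774 + (-0.078774 − (-0.064791))/3 = -0.083435
T_{2}^{(2)} = -0.083435 + (-0.083435 − (-0.087459))/15 = -0.083167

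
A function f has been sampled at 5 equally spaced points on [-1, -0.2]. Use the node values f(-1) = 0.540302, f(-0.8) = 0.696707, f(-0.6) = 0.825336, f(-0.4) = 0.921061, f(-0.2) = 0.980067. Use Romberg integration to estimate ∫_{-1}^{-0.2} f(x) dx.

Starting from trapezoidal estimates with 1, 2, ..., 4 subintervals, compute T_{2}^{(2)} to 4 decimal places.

T_{0}^{(0)} (trapezoid, 1 panel, h=0.8000): 0.608148
T_{1}^{(0)} (trapezoid, 2 panels, h=0.4000): 0.634208
T_{2}^{(0)} (trapezoid, 4 panels, h=0.2000): 0.640658
T_{1}^{(1)} = 0.634208 + (0.634208 − 0.608148)/3 = 0.642895
T_{2}^{(1)} = 0.640658 + (0.640658 − 0.634208)/3 = 0.642808
T_{2}^{(2)} = 0.642808 + (0.642808 − 0.642895)/15 = 0.642802

0.6428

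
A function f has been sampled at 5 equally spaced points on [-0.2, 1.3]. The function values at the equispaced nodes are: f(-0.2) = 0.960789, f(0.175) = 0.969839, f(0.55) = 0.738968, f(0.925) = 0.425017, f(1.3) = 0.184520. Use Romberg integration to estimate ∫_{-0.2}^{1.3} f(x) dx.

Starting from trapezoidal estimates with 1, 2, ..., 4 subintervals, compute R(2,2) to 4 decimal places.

R(0,0) (trapezoid, 1 panel, h=1.5000): 0.858982
R(1,0) (trapezoid, 2 panels, h=0.7500): 0.983717
R(2,0) (trapezoid, 4 panels, h=0.3750): 1.014929
R(1,1) = 0.983717 + (0.983717 − 0.858982)/3 = 1.025295
R(2,1) = 1.014929 + (1.014929 − 0.983717)/3 = 1.025333
R(2,2) = 1.025333 + (1.025333 − 1.025295)/15 = 1.025336

1.0253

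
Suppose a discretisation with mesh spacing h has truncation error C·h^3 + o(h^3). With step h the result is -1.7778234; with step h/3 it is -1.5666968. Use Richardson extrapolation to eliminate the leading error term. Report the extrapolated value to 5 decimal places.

-1.55858

The leading error scales as h^3; refining by a factor of 3 reduces it by 3^3 = 27.
Extrapolated value = (27·A(h/3) − A(h)) / (27 − 1)
= (27·(-1.5666968) − (-1.7778234)) / 26
= -40.5229902 / 26 = -1.5585765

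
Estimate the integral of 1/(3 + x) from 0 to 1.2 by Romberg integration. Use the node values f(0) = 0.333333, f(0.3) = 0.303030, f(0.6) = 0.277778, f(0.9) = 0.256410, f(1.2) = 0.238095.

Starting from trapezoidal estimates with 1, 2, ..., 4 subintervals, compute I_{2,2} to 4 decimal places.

0.3365

I_{0,0} (trapezoid, 1 panel, h=1.2000): 0.342857
I_{1,0} (trapezoid, 2 panels, h=0.6000): 0.338095
I_{2,0} (trapezoid, 4 panels, h=0.3000): 0.336880
I_{1,1} = 0.338095 + (0.338095 − 0.342857)/3 = 0.336508
I_{2,1} = 0.336880 + (0.336880 − 0.338095)/3 = 0.336475
I_{2,2} = 0.336475 + (0.336475 − 0.336508)/15 = 0.336473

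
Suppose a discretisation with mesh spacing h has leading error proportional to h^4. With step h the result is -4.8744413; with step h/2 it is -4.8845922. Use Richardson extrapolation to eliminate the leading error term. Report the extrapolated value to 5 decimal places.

Extrapolated value = (16·A(h/2) − A(h)) / (16 − 1)
= (16·(-4.8845922) − (-4.8744413)) / 15
= -73.2790339 / 15 = -4.8852689

-4.88527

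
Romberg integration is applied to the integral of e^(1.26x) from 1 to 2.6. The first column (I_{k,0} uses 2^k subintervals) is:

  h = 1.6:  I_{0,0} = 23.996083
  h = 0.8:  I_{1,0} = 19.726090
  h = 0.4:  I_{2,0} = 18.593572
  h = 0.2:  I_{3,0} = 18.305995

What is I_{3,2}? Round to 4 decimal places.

18.2097

I_{2,1} = 18.593572 + (18.593572 − 19.726090)/3 = 18.216066
I_{3,1} = (4·18.305995 − 18.593572) / 3 = 18.210136
I_{3,2} = 18.210136 + (18.210136 − 18.216066)/15 = 18.209741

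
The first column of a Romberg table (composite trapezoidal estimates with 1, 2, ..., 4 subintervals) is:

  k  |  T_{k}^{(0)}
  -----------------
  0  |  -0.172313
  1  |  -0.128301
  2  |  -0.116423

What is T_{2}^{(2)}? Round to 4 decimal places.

-0.1124

T_{1}^{(1)} = (4·(-0.128301) − (-0.172313)) / 3 = -0.113630
T_{2}^{(1)} = (4·(-0.116423) − (-0.128301)) / 3 = -0.112464
T_{2}^{(2)} = (16·(-0.112464) − (-0.113630)) / 15 = -0.112386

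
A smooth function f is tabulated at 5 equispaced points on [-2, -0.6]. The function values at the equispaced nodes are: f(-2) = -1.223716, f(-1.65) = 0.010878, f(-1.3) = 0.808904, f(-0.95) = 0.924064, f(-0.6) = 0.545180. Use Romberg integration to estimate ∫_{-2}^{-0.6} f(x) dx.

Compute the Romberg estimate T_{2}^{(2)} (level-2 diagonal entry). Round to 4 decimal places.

0.5425

T_{0}^{(0)} (trapezoid, 1 panel, h=1.4000): -0.474975
T_{1}^{(0)} (trapezoid, 2 panels, h=0.7000): 0.328745
T_{2}^{(0)} (trapezoid, 4 panels, h=0.3500): 0.491602
T_{1}^{(1)} = 0.328745 + (0.328745 − (-0.474975))/3 = 0.596652
T_{2}^{(1)} = 0.491602 + (0.491602 − 0.328745)/3 = 0.545888
T_{2}^{(2)} = 0.545888 + (0.545888 − 0.596652)/15 = 0.542504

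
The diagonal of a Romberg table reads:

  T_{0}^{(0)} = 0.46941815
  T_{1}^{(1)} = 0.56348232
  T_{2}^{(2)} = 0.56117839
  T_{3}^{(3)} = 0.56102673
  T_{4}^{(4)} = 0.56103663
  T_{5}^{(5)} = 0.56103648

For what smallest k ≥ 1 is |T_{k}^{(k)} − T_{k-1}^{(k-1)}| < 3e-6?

|T_{1}^{(1)} − T_{0}^{(0)}| = 0.09406417 ≥ 3e-6
|T_{2}^{(2)} − T_{1}^{(1)}| = 0.00230393 ≥ 3e-6
|T_{3}^{(3)} − T_{2}^{(2)}| = 0.00015166 ≥ 3e-6
|T_{4}^{(4)} − T_{3}^{(3)}| = 0.00000990 ≥ 3e-6
|T_{5}^{(5)} − T_{4}^{(4)}| = 0.00000015 < 3e-6

k = 5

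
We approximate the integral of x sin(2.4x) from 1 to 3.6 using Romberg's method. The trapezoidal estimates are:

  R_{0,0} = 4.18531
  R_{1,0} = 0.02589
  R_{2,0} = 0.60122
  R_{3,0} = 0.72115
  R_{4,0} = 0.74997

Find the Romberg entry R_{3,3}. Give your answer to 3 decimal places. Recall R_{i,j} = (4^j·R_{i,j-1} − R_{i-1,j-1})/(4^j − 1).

0.756

Richardson extrapolation on the trapezoidal column (denominator 4−1=3):
R_{1,1} = 0.02589 + (0.02589 − 4.18531)/3 = -1.36058
R_{2,1} = 0.60122 + (0.60122 − 0.02589)/3 = 0.79300
R_{3,1} = (4·0.72115 − 0.60122) / 3 = 0.76113
R_{2,2} = 0.79300 + (0.79300 − (-1.36058))/15 = 0.93657
R_{3,2} = 0.76113 + (0.76113 − 0.79300)/15 = 0.75901
R_{3,3} = (64·0.75901 − 0.93657) / 63 = 0.75619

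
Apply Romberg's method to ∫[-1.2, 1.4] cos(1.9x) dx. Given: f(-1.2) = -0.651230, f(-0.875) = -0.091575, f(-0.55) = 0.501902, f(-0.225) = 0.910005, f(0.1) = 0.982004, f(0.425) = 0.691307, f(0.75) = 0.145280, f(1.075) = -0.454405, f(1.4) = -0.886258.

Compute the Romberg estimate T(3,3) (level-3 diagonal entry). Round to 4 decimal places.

0.6433

T(0,0) (trapezoid, 1 panel, h=2.6000): -1.998734
T(1,0) (trapezoid, 2 panels, h=1.3000): 0.277238
T(2,0) (trapezoid, 4 panels, h=0.6500): 0.559287
T(3,0) (trapezoid, 8 panels, h=0.3250): 0.622627
T(1,1) = 0.277238 + (0.277238 − (-1.998734))/3 = 1.035895
T(2,1) = 0.559287 + (0.559287 − 0.277238)/3 = 0.653303
T(3,1) = 0.622627 + (0.622627 − 0.559287)/3 = 0.643740
T(2,2) = 0.653303 + (0.653303 − 1.035895)/15 = 0.627797
T(3,2) = 0.643740 + (0.643740 − 0.653303)/15 = 0.643102
T(3,3) = 0.643102 + (0.643102 − 0.627797)/63 = 0.643345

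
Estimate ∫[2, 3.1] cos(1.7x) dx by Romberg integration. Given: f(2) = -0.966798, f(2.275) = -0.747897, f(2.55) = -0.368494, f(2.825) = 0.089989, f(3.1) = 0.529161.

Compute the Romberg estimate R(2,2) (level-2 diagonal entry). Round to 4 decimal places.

-0.3488

R(0,0) (trapezoid, 1 panel, h=1.1000): -0.240700
R(1,0) (trapezoid, 2 panels, h=0.5500): -0.323022
R(2,0) (trapezoid, 4 panels, h=0.2750): -0.342436
R(1,1) = -0.323022 + (-0.323022 − (-0.240700))/3 = -0.350463
R(2,1) = -0.342436 + (-0.342436 − (-0.323022))/3 = -0.348907
R(2,2) = -0.348907 + (-0.348907 − (-0.350463))/15 = -0.348803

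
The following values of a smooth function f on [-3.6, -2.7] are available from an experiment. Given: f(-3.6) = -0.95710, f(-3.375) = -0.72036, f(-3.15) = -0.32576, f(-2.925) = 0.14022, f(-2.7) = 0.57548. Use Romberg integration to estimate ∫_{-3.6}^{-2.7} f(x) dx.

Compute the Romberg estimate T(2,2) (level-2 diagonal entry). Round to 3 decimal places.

-0.251

T(0,0) (trapezoid, 1 panel, h=0.9000): -0.17173
T(1,0) (trapezoid, 2 panels, h=0.4500): -0.23246
T(2,0) (trapezoid, 4 panels, h=0.2250): -0.24676
T(1,1) = -0.23246 + (-0.23246 − (-0.17173))/3 = -0.25270
T(2,1) = -0.24676 + (-0.24676 − (-0.23246))/3 = -0.25153
T(2,2) = -0.25153 + (-0.25153 − (-0.25270))/15 = -0.25145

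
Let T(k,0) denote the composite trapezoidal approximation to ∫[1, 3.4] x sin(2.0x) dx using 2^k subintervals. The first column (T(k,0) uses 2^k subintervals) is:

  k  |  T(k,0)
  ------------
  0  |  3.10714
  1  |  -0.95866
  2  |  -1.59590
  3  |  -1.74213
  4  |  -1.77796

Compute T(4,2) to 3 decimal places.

Richardson extrapolation on the trapezoidal column (denominator 4−1=3):
T(3,1) = -1.74213 + (-1.74213 − (-1.59590))/3 = -1.79087
T(4,1) = (4·(-1.77796) − (-1.74213)) / 3 = -1.78990
T(4,2) = (16·(-1.78990) − (-1.79087)) / 15 = -1.78984

-1.790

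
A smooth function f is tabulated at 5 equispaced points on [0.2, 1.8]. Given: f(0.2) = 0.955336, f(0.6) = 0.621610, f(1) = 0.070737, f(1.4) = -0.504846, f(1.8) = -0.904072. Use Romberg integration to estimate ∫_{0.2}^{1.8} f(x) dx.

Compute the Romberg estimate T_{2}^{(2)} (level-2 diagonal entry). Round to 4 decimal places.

T_{0}^{(0)} (trapezoid, 1 panel, h=1.6000): 0.041011
T_{1}^{(0)} (trapezoid, 2 panels, h=0.8000): 0.077095
T_{2}^{(0)} (trapezoid, 4 panels, h=0.4000): 0.085253
T_{1}^{(1)} = 0.077095 + (0.077095 − 0.041011)/3 = 0.089123
T_{2}^{(1)} = 0.085253 + (0.085253 − 0.077095)/3 = 0.087972
T_{2}^{(2)} = 0.087972 + (0.087972 − 0.089123)/15 = 0.087895

0.0879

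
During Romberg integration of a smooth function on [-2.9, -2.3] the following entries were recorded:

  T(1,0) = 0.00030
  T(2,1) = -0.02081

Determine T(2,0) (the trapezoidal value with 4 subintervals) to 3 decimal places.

-0.016

From T(2,1) = (4·T(2,0) − T(1,0))/3, solve for T(2,0):
4·T(2,0) = 3·(-0.02081) + 0.00030 = -0.06213
T(2,0) = -0.01553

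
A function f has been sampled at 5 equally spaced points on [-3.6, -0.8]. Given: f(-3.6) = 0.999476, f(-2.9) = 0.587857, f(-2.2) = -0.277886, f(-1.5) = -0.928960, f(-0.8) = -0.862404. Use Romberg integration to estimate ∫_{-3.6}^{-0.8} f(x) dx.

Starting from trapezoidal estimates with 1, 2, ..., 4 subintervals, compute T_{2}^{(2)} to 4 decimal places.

T_{0}^{(0)} (trapezoid, 1 panel, h=2.8000): 0.191901
T_{1}^{(0)} (trapezoid, 2 panels, h=1.4000): -0.293090
T_{2}^{(0)} (trapezoid, 4 panels, h=0.7000): -0.385317
T_{1}^{(1)} = -0.293090 + (-0.293090 − 0.191901)/3 = -0.454754
T_{2}^{(1)} = -0.385317 + (-0.385317 − (-0.293090))/3 = -0.416059
T_{2}^{(2)} = -0.416059 + (-0.416059 − (-0.454754))/15 = -0.413479

-0.4135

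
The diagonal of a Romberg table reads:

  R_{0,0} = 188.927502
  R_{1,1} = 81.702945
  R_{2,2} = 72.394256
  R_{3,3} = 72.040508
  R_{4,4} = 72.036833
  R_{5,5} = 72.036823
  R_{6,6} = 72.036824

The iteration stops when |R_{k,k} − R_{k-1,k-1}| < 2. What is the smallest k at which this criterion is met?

k = 3

|R_{1,1} − R_{0,0}| = 107.224557 ≥ 2
|R_{2,2} − R_{1,1}| = 9.308689 ≥ 2
|R_{3,3} − R_{2,2}| = 0.353748 < 2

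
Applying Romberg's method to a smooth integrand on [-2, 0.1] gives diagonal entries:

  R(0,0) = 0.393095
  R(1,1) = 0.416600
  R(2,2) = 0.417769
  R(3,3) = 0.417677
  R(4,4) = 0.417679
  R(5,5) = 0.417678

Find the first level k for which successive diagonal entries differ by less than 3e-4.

|R(1,1) − R(0,0)| = 0.023505 ≥ 3e-4
|R(2,2) − R(1,1)| = 0.001169 ≥ 3e-4
|R(3,3) − R(2,2)| = 0.000092 < 3e-4

k = 3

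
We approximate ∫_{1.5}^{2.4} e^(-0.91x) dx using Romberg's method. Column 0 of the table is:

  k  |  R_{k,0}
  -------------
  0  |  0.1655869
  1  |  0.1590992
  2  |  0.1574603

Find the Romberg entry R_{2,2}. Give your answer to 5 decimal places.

Richardson extrapolation on the trapezoidal column (denominator 4−1=3):
R_{1,1} = (4·0.1590992 − 0.1655869) / 3 = 0.1569366
R_{2,1} = 0.1574603 + (0.1574603 − 0.1590992)/3 = 0.1569140
R_{2,2} = 0.1569140 + (0.1569140 − 0.1569366)/15 = 0.1569125

0.15691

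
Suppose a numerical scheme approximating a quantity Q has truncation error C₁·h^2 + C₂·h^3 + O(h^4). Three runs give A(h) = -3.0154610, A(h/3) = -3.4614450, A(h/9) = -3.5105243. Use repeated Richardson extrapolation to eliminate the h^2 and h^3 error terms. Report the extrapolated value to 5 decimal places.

First eliminate the h^2 term (factor 3^2 = 9):
  B₁ = (9·(-3.4614450) − (-3.0154610))/8 = -3.5171930
  B₂ = (9·(-3.5105243) − (-3.4614450))/8 = -3.5166592
Then eliminate the h^3 term (factor 3^3 = 27):
  (27·(-3.5166592) − (-3.5171930))/26 = -3.5166387

-3.51664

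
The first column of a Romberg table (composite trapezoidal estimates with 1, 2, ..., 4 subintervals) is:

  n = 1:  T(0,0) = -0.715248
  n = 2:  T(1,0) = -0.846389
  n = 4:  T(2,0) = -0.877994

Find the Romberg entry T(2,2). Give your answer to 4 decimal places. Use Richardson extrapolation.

-0.8884

T(1,1) = (4·(-0.846389) − (-0.715248)) / 3 = -0.890103
T(2,1) = -0.877994 + (-0.877994 − (-0.846389))/3 = -0.888529
T(2,2) = (16·(-0.888529) − (-0.890103)) / 15 = -0.888424
(Column j=1 coincides with Simpson's rule on the same nodes.)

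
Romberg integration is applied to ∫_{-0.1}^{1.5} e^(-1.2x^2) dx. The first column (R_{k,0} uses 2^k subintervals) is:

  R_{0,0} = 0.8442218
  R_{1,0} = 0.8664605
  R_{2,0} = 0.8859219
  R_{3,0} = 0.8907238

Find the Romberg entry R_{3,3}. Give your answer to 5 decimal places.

0.89230

Richardson extrapolation on the trapezoidal column (denominator 4−1=3):
R_{1,1} = (4·0.8664605 − 0.8442218) / 3 = 0.8738734
R_{2,1} = (4·0.8859219 − 0.8664605) / 3 = 0.8924090
R_{3,1} = 0.8907238 + (0.8907238 − 0.8859219)/3 = 0.8923244
R_{2,2} = 0.8924090 + (0.8924090 − 0.8738734)/15 = 0.8936447
R_{3,2} = 0.8923244 + (0.8923244 − 0.8924090)/15 = 0.8923188
R_{3,3} = (64·0.8923188 − 0.8936447) / 63 = 0.8922978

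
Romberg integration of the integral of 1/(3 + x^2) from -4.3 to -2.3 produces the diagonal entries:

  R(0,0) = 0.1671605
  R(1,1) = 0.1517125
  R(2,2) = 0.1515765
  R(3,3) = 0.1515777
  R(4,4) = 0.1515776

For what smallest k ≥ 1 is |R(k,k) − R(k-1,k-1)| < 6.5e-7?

k = 4

|R(1,1) − R(0,0)| = 0.0154480 ≥ 6.5e-7
|R(2,2) − R(1,1)| = 0.0001360 ≥ 6.5e-7
|R(3,3) − R(2,2)| = 0.0000012 ≥ 6.5e-7
|R(4,4) − R(3,3)| = 0.0000001 < 6.5e-7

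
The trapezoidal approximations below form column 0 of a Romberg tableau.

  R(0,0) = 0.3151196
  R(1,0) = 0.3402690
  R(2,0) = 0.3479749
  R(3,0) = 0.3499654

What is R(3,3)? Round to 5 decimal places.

Richardson extrapolation on the trapezoidal column (denominator 4−1=3):
R(1,1) = (4·0.3402690 − 0.3151196) / 3 = 0.3486521
R(2,1) = 0.3479749 + (0.3479749 − 0.3402690)/3 = 0.3505435
R(3,1) = (4·0.3499654 − 0.3479749) / 3 = 0.3506289
R(2,2) = (16·0.3505435 − 0.3486521) / 15 = 0.3506696
R(3,2) = (16·0.3506289 − 0.3505435) / 15 = 0.3506346
R(3,3) = 0.3506346 + (0.3506346 − 0.3506696)/63 = 0.3506340
(Column j=1 coincides with Simpson's rule on the same nodes.)

0.35063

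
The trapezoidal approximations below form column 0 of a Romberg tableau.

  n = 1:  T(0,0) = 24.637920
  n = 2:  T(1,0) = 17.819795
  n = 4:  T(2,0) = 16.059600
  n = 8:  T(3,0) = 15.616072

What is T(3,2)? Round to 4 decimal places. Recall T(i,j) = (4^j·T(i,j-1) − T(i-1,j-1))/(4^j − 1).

Richardson extrapolation on the trapezoidal column (denominator 4−1=3):
T(2,1) = (4·16.059600 − 17.819795) / 3 = 15.472868
T(3,1) = 15.616072 + (15.616072 − 16.059600)/3 = 15.468229
T(3,2) = (16·15.468229 − 15.472868) / 15 = 15.467920

15.4679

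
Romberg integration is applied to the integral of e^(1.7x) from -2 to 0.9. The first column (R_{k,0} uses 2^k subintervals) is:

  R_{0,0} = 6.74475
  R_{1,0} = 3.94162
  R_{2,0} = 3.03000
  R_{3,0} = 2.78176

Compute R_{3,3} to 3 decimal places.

R_{1,1} = (4·3.94162 − 6.74475) / 3 = 3.00724
R_{2,1} = (4·3.03000 − 3.94162) / 3 = 2.72613
R_{3,1} = 2.78176 + (2.78176 − 3.03000)/3 = 2.69901
R_{2,2} = 2.72613 + (2.72613 − 3.00724)/15 = 2.70739
R_{3,2} = (16·2.69901 − 2.72613) / 15 = 2.69720
R_{3,3} = (64·2.69720 − 2.70739) / 63 = 2.69704

2.697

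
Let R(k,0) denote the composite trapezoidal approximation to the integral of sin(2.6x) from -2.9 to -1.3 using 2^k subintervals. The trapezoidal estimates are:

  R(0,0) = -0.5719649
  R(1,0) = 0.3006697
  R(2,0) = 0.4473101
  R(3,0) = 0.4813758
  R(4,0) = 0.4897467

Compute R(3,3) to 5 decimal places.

Richardson extrapolation on the trapezoidal column (denominator 4−1=3):
R(1,1) = (4·0.3006697 − (-0.5719649)) / 3 = 0.5915479
R(2,1) = 0.4473101 + (0.4473101 − 0.3006697)/3 = 0.4961902
R(3,1) = (4·0.4813758 − 0.4473101) / 3 = 0.4927310
R(2,2) = (16·0.4961902 − 0.5915479) / 15 = 0.4898330
R(3,2) = 0.4927310 + (0.4927310 − 0.4961902)/15 = 0.4925004
R(3,3) = 0.4925004 + (0.4925004 − 0.4898330)/63 = 0.4925427

0.49254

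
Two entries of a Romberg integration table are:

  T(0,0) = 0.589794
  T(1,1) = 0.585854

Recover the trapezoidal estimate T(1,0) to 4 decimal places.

From T(1,1) = (4·T(1,0) − T(0,0))/3, solve for T(1,0):
4·T(1,0) = 3·0.585854 + 0.589794 = 2.347356
T(1,0) = 0.586839

0.5868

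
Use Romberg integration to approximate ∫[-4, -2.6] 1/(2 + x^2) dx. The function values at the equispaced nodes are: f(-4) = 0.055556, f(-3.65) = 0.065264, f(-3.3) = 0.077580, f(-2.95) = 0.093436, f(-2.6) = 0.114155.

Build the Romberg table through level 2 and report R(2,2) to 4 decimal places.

R(0,0) (trapezoid, 1 panel, h=1.4000): 0.118798
R(1,0) (trapezoid, 2 panels, h=0.7000): 0.113705
R(2,0) (trapezoid, 4 panels, h=0.3500): 0.112397
R(1,1) = 0.113705 + (0.113705 − 0.118798)/3 = 0.112007
R(2,1) = 0.112397 + (0.112397 − 0.113705)/3 = 0.111961
R(2,2) = 0.111961 + (0.111961 − 0.112007)/15 = 0.111958

0.1120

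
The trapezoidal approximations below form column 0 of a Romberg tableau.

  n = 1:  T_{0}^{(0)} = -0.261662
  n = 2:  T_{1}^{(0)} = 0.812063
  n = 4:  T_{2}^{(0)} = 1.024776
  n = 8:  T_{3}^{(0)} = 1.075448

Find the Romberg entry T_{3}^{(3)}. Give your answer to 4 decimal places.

1.0921

Richardson extrapolation on the trapezoidal column (denominator 4−1=3):
T_{1}^{(1)} = 0.812063 + (0.812063 − (-0.261662))/3 = 1.169971
T_{2}^{(1)} = (4·1.024776 − 0.812063) / 3 = 1.095680
T_{3}^{(1)} = (4·1.075448 − 1.024776) / 3 = 1.092339
T_{2}^{(2)} = 1.095680 + (1.095680 − 1.169971)/15 = 1.090727
T_{3}^{(2)} = (16·1.092339 − 1.095680) / 15 = 1.092116
T_{3}^{(3)} = (64·1.092116 − 1.090727) / 63 = 1.092138
(Column j=1 coincides with Simpson's rule on the same nodes.)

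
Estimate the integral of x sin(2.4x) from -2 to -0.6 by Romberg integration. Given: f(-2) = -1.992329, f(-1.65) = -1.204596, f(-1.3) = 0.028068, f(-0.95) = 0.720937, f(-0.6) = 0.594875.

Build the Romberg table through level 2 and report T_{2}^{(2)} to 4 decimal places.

-0.3877

T_{0}^{(0)} (trapezoid, 1 panel, h=1.4000): -0.978218
T_{1}^{(0)} (trapezoid, 2 panels, h=0.7000): -0.469461
T_{2}^{(0)} (trapezoid, 4 panels, h=0.3500): -0.404011
T_{1}^{(1)} = -0.469461 + (-0.469461 − (-0.978218))/3 = -0.299875
T_{2}^{(1)} = -0.404011 + (-0.404011 − (-0.469461))/3 = -0.382194
T_{2}^{(2)} = -0.382194 + (-0.382194 − (-0.299875))/15 = -0.387682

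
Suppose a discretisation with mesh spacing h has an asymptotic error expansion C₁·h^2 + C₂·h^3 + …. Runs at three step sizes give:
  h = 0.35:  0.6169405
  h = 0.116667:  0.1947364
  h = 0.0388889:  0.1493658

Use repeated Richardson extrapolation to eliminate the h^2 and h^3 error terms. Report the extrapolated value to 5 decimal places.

First eliminate the h^2 term (factor 3^2 = 9):
  B₁ = (9·0.1947364 − 0.6169405)/8 = 0.1419609
  B₂ = (9·0.1493658 − 0.1947364)/8 = 0.1436945
Then eliminate the h^3 term (factor 3^3 = 27):
  (27·0.1436945 − 0.1419609)/26 = 0.1437612

0.14376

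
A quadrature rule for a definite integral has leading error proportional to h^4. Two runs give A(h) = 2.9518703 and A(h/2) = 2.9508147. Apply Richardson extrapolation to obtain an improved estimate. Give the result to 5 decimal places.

The leading error scales as h^4; refining by a factor of 2 reduces it by 2^4 = 16.
Extrapolated value = (16·A(h/2) − A(h)) / (16 − 1)
= (16·2.9508147 − 2.9518703) / 15
= 44.2611649 / 15 = 2.9507443

2.95074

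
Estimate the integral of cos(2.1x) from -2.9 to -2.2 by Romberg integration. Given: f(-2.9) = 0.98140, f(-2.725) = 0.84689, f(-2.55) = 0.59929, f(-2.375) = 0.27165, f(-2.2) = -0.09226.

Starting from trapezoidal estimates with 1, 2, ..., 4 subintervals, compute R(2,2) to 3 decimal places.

0.383

R(0,0) (trapezoid, 1 panel, h=0.7000): 0.31120
R(1,0) (trapezoid, 2 panels, h=0.3500): 0.36535
R(2,0) (trapezoid, 4 panels, h=0.1750): 0.37842
R(1,1) = 0.36535 + (0.36535 − 0.31120)/3 = 0.38340
R(2,1) = 0.37842 + (0.37842 − 0.36535)/3 = 0.38278
R(2,2) = 0.38278 + (0.38278 − 0.38340)/15 = 0.38274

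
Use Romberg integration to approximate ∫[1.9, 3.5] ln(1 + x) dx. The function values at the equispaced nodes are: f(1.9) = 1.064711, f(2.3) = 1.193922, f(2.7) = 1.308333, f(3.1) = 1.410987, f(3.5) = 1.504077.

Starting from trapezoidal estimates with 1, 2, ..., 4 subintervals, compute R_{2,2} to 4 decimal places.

2.0807

R_{0,0} (trapezoid, 1 panel, h=1.6000): 2.055030
R_{1,0} (trapezoid, 2 panels, h=0.8000): 2.074182
R_{2,0} (trapezoid, 4 panels, h=0.4000): 2.079054
R_{1,1} = 2.074182 + (2.074182 − 2.055030)/3 = 2.080566
R_{2,1} = 2.079054 + (2.079054 − 2.074182)/3 = 2.080678
R_{2,2} = 2.080678 + (2.080678 − 2.080566)/15 = 2.080685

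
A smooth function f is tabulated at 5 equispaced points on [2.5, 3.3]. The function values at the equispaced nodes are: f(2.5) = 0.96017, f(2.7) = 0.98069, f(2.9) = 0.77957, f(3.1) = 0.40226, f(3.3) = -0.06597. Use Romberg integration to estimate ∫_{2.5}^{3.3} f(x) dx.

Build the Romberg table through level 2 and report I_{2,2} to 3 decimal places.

I_{0,0} (trapezoid, 1 panel, h=0.8000): 0.35768
I_{1,0} (trapezoid, 2 panels, h=0.4000): 0.49067
I_{2,0} (trapezoid, 4 panels, h=0.2000): 0.52192
I_{1,1} = 0.49067 + (0.49067 − 0.35768)/3 = 0.53500
I_{2,1} = 0.52192 + (0.52192 − 0.49067)/3 = 0.53234
I_{2,2} = 0.53234 + (0.53234 − 0.53500)/15 = 0.53216

0.532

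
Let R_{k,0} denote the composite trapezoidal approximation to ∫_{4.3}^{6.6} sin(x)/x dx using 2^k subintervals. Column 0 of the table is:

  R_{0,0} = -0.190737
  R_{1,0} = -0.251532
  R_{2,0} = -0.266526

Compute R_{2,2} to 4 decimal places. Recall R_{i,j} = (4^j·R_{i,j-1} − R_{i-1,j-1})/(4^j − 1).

-0.2715

R_{1,1} = -0.251532 + (-0.251532 − (-0.190737))/3 = -0.271797
R_{2,1} = (4·(-0.266526) − (-0.251532)) / 3 = -0.271524
R_{2,2} = (16·(-0.271524) − (-0.271797)) / 15 = -0.271506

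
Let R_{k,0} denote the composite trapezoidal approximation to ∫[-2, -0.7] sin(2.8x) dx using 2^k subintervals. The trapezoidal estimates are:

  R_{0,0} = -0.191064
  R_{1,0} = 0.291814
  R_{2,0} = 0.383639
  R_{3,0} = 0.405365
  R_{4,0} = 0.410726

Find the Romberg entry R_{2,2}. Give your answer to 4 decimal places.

0.4117

Richardson extrapolation on the trapezoidal column (denominator 4−1=3):
R_{1,1} = 0.291814 + (0.291814 − (-0.191064))/3 = 0.452773
R_{2,1} = (4·0.383639 − 0.291814) / 3 = 0.414247
R_{2,2} = (16·0.414247 − 0.452773) / 15 = 0.411679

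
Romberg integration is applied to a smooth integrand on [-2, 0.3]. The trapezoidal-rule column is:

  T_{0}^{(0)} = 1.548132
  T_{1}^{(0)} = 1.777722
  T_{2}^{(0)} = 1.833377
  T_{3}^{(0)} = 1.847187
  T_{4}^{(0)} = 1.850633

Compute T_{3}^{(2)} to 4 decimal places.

Richardson extrapolation on the trapezoidal column (denominator 4−1=3):
T_{2}^{(1)} = 1.833377 + (1.833377 − 1.777722)/3 = 1.851929
T_{3}^{(1)} = (4·1.847187 − 1.833377) / 3 = 1.851790
T_{3}^{(2)} = 1.851790 + (1.851790 − 1.851929)/15 = 1.851781

1.8518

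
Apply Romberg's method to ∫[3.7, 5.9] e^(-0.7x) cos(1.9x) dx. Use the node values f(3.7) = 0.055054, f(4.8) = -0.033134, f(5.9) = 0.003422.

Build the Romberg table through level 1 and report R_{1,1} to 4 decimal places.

-0.0272

R_{0,0} (trapezoid, 1 panel, h=2.2000): 0.064324
R_{1,0} (trapezoid, 2 panels, h=1.1000): -0.004286
R_{1,1} = -0.004286 + (-0.004286 − 0.064324)/3 = -0.027156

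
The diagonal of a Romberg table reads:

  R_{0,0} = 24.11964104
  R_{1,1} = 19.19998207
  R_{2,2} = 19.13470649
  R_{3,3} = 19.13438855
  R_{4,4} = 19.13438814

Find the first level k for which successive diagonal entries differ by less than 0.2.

|R_{1,1} − R_{0,0}| = 4.91965897 ≥ 0.2
|R_{2,2} − R_{1,1}| = 0.06527558 < 0.2

k = 2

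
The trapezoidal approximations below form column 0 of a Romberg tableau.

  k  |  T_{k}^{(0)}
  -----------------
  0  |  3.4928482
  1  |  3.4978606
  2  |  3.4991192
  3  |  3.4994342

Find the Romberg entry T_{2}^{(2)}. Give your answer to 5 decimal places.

3.49954

T_{1}^{(1)} = 3.4978606 + (3.4978606 − 3.4928482)/3 = 3.4995314
T_{2}^{(1)} = 3.4991192 + (3.4991192 − 3.4978606)/3 = 3.4995387
T_{2}^{(2)} = 3.4995387 + (3.4995387 − 3.4995314)/15 = 3.4995392
(Column j=1 coincides with Simpson's rule on the same nodes.)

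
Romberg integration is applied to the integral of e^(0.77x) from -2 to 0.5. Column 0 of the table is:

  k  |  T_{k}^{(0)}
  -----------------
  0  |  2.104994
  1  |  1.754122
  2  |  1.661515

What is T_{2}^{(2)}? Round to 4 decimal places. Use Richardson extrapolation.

1.6302

T_{1}^{(1)} = (4·1.754122 − 2.104994) / 3 = 1.637165
T_{2}^{(1)} = (4·1.661515 − 1.754122) / 3 = 1.630646
T_{2}^{(2)} = 1.630646 + (1.630646 − 1.637165)/15 = 1.630211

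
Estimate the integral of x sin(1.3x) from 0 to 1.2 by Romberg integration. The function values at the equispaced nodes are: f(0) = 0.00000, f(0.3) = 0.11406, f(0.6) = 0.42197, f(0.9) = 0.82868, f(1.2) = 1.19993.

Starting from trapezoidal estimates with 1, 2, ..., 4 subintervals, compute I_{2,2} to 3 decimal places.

I_{0,0} (trapezoid, 1 panel, h=1.2000): 0.71996
I_{1,0} (trapezoid, 2 panels, h=0.6000): 0.61316
I_{2,0} (trapezoid, 4 panels, h=0.3000): 0.58940
I_{1,1} = 0.61316 + (0.61316 − 0.71996)/3 = 0.57756
I_{2,1} = 0.58940 + (0.58940 − 0.61316)/3 = 0.58148
I_{2,2} = 0.58148 + (0.58148 − 0.57756)/15 = 0.58174

0.582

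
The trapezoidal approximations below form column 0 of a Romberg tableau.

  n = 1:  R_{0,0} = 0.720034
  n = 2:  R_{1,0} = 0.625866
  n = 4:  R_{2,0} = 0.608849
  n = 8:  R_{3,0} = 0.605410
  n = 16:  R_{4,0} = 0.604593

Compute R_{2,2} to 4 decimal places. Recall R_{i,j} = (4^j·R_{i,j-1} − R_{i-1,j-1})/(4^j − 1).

Richardson extrapolation on the trapezoidal column (denominator 4−1=3):
R_{1,1} = (4·0.625866 − 0.720034) / 3 = 0.594477
R_{2,1} = 0.608849 + (0.608849 − 0.625866)/3 = 0.603177
R_{2,2} = (16·0.603177 − 0.594477) / 15 = 0.603757

0.6038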